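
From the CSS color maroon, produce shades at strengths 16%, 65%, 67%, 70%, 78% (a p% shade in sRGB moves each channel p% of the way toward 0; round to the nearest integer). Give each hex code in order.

CSS maroon is rgb(128, 0, 0).
16%: (128 − 20.48 = 107.52→108, 0→0, 0→0) → #6C0000
65%: (128 − 83.2 = 44.8→45, 0→0, 0→0) → #2D0000
67%: (128 − 85.76 = 42.24→42, 0→0, 0→0) → #2A0000
70%: (128 − 89.6 = 38.4→38, 0→0, 0→0) → #260000
78%: (128 − 99.84 = 28.16→28, 0→0, 0→0) → #1C0000

#6C0000, #2D0000, #2A0000, #260000, #1C0000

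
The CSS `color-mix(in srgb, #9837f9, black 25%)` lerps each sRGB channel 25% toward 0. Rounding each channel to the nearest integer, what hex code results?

#9837f9 is rgb(152, 55, 249).
Per channel, c → c + 0.25(0 − c):
  R: 152 − 38 = 114 → 114
  G: 55 + 0.25×(0−55) = 55 − 13.75 = 41.25 → 41
  B: 249 − 62.25 = 186.75 → 187
rgb(114, 41, 187) = #7229bb.

#7229bb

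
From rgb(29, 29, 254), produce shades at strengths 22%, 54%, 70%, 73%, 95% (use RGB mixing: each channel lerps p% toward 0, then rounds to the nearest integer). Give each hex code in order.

#1717c6, #0d0d75, #09094c, #080845, #01010d

22%: (29 − 6.38 = 22.62→23, 29 − 6.38 = 22.62→23, 254 − 55.88 = 198.12→198) → #1717c6
54%: (29 − 15.66 = 13.34→13, 29 − 15.66 = 13.34→13, 254 − 137.16 = 116.84→117) → #0d0d75
70%: (29 − 20.3 = 8.7→9, 29 − 20.3 = 8.7→9, 254 − 177.8 = 76.2→76) → #09094c
73%: (29 − 21.17 = 7.83→8, 29 − 21.17 = 7.83→8, 254 − 185.42 = 68.58→69) → #080845
95%: (29 − 27.55 = 1.45→1, 29 − 27.55 = 1.45→1, 254 − 241.3 = 12.7→13) → #01010d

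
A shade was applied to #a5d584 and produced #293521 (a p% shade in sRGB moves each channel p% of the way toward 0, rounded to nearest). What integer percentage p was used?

#a5d584 is rgb(165, 213, 132); #293521 is rgb(41, 53, 33).
On the G channel (widest range): 53 ≈ 213 + (p/100)(0 − 213), so p ≈ 100×(53 − 213)/(0 − 213) = -16000/-213 = 75.12.
p = 75 reproduces all three channels after rounding.

75%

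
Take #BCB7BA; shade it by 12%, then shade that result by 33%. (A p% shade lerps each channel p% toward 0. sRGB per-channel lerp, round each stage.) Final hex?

#6F6C6E

#BCB7BA is rgb(188, 183, 186).
A 12% shade moves each channel 12% toward 0:
  R: 188 + 0.12×(0−188) = 188 − 22.56 = 165.44 → 165
  G: 183 + 0.12×(0−183) = 183 − 21.96 = 161.04 → 161
  B: 186 + 0.12×(0−186) = 186 − 22.32 = 163.68 → 164
After the shade: rgb(165, 161, 164) = #A5A1A4.
Per channel, c → c + 0.33(0 − c):
  R: 165 + 0.33×(0−165) = 165 − 54.45 = 110.55 → 111
  G: 161 + 0.33×(0−161) = 161 − 53.13 = 107.87 → 108
  B: 164 − 54.12 = 109.88 → 110
rgb(111, 108, 110) = #6F6C6E.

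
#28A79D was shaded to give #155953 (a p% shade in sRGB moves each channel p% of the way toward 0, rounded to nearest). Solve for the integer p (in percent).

#28A79D is rgb(40, 167, 157); #155953 is rgb(21, 89, 83).
On the G channel (widest range): 89 ≈ 167 + (p/100)(0 − 167), so p ≈ 100×(89 − 167)/(0 − 167) = -7800/-167 = 46.71.
p = 47 reproduces all three channels after rounding.

47%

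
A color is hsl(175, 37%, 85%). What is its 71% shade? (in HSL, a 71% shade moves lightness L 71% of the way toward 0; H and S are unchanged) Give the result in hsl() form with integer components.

L moves 71% from 85 toward 0: 85 − 60.35 = 24.65 → 25.
H and S are unchanged.

hsl(175, 37%, 25%)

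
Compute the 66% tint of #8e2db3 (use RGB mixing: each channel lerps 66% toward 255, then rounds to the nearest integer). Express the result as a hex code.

#d9b8e5

#8e2db3 is rgb(142, 45, 179).
Lerp each channel 66% toward 255:
  R: 142 + 0.66×(255−142) = 142 + 74.58 = 216.58 → 217
  G: 45 + 0.66×(255−45) = 45 + 138.6 = 183.6 → 184
  B: 179 + 0.66×(255−179) = 179 + 50.16 = 229.16 → 229
rgb(217, 184, 229) = #d9b8e5.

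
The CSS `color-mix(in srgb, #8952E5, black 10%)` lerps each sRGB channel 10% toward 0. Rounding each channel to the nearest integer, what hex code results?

#7B4ACE

#8952E5 is rgb(137, 82, 229).
Lerp each channel 10% toward 0:
  R: 137 + 0.1×(0−137) = 137 − 13.7 = 123.3 → 123
  G: 82 + 0.1×(0−82) = 82 − 8.2 = 73.8 → 74
  B: 229 − 22.9 = 206.1 → 206
rgb(123, 74, 206) = #7B4ACE.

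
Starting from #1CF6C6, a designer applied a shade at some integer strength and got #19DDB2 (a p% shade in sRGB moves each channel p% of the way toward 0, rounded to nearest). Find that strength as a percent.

10%

#1CF6C6 is rgb(28, 246, 198); #19DDB2 is rgb(25, 221, 178).
On the G channel (widest range): 221 ≈ 246 + (p/100)(0 − 246), so p ≈ 100×(221 − 246)/(0 − 246) = -2500/-246 = 10.16.
p = 10 reproduces all three channels after rounding.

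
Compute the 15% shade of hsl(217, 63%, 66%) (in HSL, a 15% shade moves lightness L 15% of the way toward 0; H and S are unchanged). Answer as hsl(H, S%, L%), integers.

L moves 15% from 66 toward 0: 66 − 9.9 = 56.1 → 56.
H and S are unchanged.

hsl(217, 63%, 56%)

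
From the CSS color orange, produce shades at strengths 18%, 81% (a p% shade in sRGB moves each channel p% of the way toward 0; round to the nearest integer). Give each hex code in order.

#D18700, #301F00

CSS orange is rgb(255, 165, 0).
18%: (255 − 45.9 = 209.1→209, 165 − 29.7 = 135.3→135, 0→0) → #D18700
81%: (255 − 206.55 = 48.45→48, 165 − 133.65 = 31.35→31, 0→0) → #301F00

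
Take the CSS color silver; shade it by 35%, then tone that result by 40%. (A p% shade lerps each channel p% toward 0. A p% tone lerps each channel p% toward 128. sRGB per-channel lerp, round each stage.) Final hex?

#7e7e7e

CSS silver is rgb(192, 192, 192).
Lerp each channel 35% toward 0:
  R: 192 + 0.35×(0−192) = 192 − 67.2 = 124.8 → 125
  G: 192 + 0.35×(0−192) = 192 − 67.2 = 124.8 → 125
  B: 192 − 67.2 = 124.8 → 125
After the shade: rgb(125, 125, 125) = #7d7d7d.
A 40% tone moves each channel 40% toward 128:
  R: 125 + 0.4×(128−125) = 125 + 1.2 = 126.2 → 126
  G: 125 + 0.4×(128−125) = 125 + 1.2 = 126.2 → 126
  B: 125 + 1.2 = 126.2 → 126
rgb(126, 126, 126) = #7e7e7e.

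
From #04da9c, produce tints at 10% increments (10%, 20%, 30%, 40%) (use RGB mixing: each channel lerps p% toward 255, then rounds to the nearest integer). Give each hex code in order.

#04da9c is rgb(4, 218, 156).
10%: (4 + 25.1 = 29.1→29, 218 + 3.7 = 221.7→222, 156 + 9.9 = 165.9→166) → #1ddea6
20%: (4 + 50.2 = 54.2→54, 218 + 7.4 = 225.4→225, 156 + 19.8 = 175.8→176) → #36e1b0
30%: (4 + 75.3 = 79.3→79, 218 + 11.1 = 229.1→229, 156 + 29.7 = 185.7→186) → #4fe5ba
40%: (4 + 100.4 = 104.4→104, 218 + 14.8 = 232.8→233, 156 + 39.6 = 195.6→196) → #68e9c4

#1ddea6, #36e1b0, #4fe5ba, #68e9c4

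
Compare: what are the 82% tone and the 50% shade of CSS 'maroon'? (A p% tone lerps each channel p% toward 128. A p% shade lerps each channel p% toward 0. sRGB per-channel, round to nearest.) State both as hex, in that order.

CSS maroon is rgb(128, 0, 0).
82% tone:
  R: 128 + 0 = 128 → 128
  G: 0 + 0.82×(128−0) = 0 + 104.96 = 104.96 → 105
  B: 0 + 0.82×(128−0) = 0 + 104.96 = 104.96 → 105
  → #806969
50% shade:
  R: 128 − 64 = 64 → 64
  G: 0 + 0 = 0 → 0
  B: 0 + 0 = 0 → 0
  → #400000

#806969, #400000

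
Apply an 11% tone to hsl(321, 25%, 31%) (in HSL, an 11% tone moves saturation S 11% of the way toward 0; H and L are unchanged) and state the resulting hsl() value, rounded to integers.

hsl(321, 22%, 31%)

S moves 11% from 25 toward 0: 25 − 2.75 = 22.25 → 22.
H and L are unchanged.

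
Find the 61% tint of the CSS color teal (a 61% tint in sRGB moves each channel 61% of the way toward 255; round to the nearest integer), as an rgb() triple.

CSS teal is rgb(0, 128, 128).
Per channel, c → c + 0.61(255 − c):
  R: 0 + 0.61×(255−0) = 0 + 155.55 = 155.55 → 156
  G: 128 + 0.61×(255−128) = 128 + 77.47 = 205.47 → 205
  B: 128 + 77.47 = 205.47 → 205

rgb(156, 205, 205)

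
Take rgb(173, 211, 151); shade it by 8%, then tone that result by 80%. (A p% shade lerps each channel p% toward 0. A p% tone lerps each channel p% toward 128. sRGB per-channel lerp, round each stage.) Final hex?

#868d82

An 8% shade moves each channel 8% toward 0:
  R: 173 − 13.84 = 159.16 → 159
  G: 211 + 0.08×(0−211) = 211 − 16.88 = 194.12 → 194
  B: 151 + 0.08×(0−151) = 151 − 12.08 = 138.92 → 139
After the shade: rgb(159, 194, 139) = #9fc28b.
An 80% tone moves each channel 80% toward 128:
  R: 159 + 0.8×(128−159) = 159 − 24.8 = 134.2 → 134
  G: 194 + 0.8×(128−194) = 194 − 52.8 = 141.2 → 141
  B: 139 + 0.8×(128−139) = 139 − 8.8 = 130.2 → 130
rgb(134, 141, 130) = #868d82.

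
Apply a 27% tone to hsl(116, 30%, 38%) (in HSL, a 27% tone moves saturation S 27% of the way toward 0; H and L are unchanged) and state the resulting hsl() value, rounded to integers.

hsl(116, 22%, 38%)

S moves 27% from 30 toward 0: 30 − 8.1 = 21.9 → 22.
H and L are unchanged.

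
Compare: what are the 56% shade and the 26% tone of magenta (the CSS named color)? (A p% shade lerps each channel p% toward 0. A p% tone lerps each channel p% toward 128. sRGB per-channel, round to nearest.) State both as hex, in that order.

CSS magenta is rgb(255, 0, 255).
56% shade:
  R: 255 + 0.56×(0−255) = 255 − 142.8 = 112.2 → 112
  G: 0 + 0 = 0 → 0
  B: 255 + 0.56×(0−255) = 255 − 142.8 = 112.2 → 112
  → #700070
26% tone:
  R: 255 + 0.26×(128−255) = 255 − 33.02 = 221.98 → 222
  G: 0 + 33.28 = 33.28 → 33
  B: 255 + 0.26×(128−255) = 255 − 33.02 = 221.98 → 222
  → #de21de

#700070, #de21de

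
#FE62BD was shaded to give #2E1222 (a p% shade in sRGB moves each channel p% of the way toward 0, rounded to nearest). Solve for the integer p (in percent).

82%

#FE62BD is rgb(254, 98, 189); #2E1222 is rgb(46, 18, 34).
On the R channel (widest range): 46 ≈ 254 + (p/100)(0 − 254), so p ≈ 100×(46 − 254)/(0 − 254) = -20800/-254 = 81.89.
p = 82 reproduces all three channels after rounding.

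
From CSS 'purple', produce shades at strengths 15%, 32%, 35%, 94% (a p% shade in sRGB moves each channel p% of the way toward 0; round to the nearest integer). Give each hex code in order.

#6d006d, #570057, #530053, #080008

CSS purple is rgb(128, 0, 128).
15%: (128 − 19.2 = 108.8→109, 0→0, 128 − 19.2 = 108.8→109) → #6d006d
32%: (128 − 40.96 = 87.04→87, 0→0, 128 − 40.96 = 87.04→87) → #570057
35%: (128 − 44.8 = 83.2→83, 0→0, 128 − 44.8 = 83.2→83) → #530053
94%: (128 − 120.32 = 7.68→8, 0→0, 128 − 120.32 = 7.68→8) → #080008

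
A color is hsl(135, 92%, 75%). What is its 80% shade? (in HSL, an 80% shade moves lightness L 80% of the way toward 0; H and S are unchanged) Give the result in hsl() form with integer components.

L moves 80% from 75 toward 0: 75 − 60 = 15 → 15.
H and S are unchanged.

hsl(135, 92%, 15%)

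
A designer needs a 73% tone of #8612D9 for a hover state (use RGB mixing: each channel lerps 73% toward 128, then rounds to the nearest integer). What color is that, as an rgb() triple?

rgb(130, 98, 152)

#8612D9 is rgb(134, 18, 217).
Lerp each channel 73% toward 128:
  R: 134 − 4.38 = 129.62 → 130
  G: 18 + 0.73×(128−18) = 18 + 80.3 = 98.3 → 98
  B: 217 + 0.73×(128−217) = 217 − 64.97 = 152.03 → 152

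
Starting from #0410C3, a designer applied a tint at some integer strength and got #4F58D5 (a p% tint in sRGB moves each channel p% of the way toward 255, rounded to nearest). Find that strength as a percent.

30%

#0410C3 is rgb(4, 16, 195); #4F58D5 is rgb(79, 88, 213).
On the R channel (widest range): 79 ≈ 4 + (p/100)(255 − 4), so p ≈ 100×(79 − 4)/(255 − 4) = 7500/251 = 29.88.
p = 30 reproduces all three channels after rounding.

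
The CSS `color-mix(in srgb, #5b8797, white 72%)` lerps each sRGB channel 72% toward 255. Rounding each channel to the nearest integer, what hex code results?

#d1dde2

#5b8797 is rgb(91, 135, 151).
Per channel, c → c + 0.72(255 − c):
  R: 91 + 0.72×(255−91) = 91 + 118.08 = 209.08 → 209
  G: 135 + 86.4 = 221.4 → 221
  B: 151 + 74.88 = 225.88 → 226
rgb(209, 221, 226) = #d1dde2.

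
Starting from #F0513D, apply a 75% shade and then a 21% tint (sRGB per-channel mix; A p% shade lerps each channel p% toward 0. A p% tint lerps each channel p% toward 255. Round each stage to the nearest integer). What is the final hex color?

#F0513D is rgb(240, 81, 61).
Lerp each channel 75% toward 0:
  R: 240 + 0.75×(0−240) = 240 − 180 = 60 → 60
  G: 81 + 0.75×(0−81) = 81 − 60.75 = 20.25 → 20
  B: 61 + 0.75×(0−61) = 61 − 45.75 = 15.25 → 15
After the shade: rgb(60, 20, 15) = #3C140F.
A 21% tint moves each channel 21% toward 255:
  R: 60 + 0.21×(255−60) = 60 + 40.95 = 100.95 → 101
  G: 20 + 0.21×(255−20) = 20 + 49.35 = 69.35 → 69
  B: 15 + 0.21×(255−15) = 15 + 50.4 = 65.4 → 65
rgb(101, 69, 65) = #654541.

#654541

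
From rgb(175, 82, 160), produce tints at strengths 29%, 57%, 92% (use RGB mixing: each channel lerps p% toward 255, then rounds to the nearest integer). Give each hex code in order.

29%: (175 + 23.2 = 198.2→198, 82 + 50.17 = 132.17→132, 160 + 27.55 = 187.55→188) → #C684BC
57%: (175 + 45.6 = 220.6→221, 82 + 98.61 = 180.61→181, 160 + 54.15 = 214.15→214) → #DDB5D6
92%: (175 + 73.6 = 248.6→249, 82 + 159.16 = 241.16→241, 160 + 87.4 = 247.4→247) → #F9F1F7

#C684BC, #DDB5D6, #F9F1F7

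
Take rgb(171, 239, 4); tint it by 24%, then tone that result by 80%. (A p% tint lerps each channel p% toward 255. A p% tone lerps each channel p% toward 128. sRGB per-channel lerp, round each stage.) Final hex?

A 24% tint moves each channel 24% toward 255:
  R: 171 + 0.24×(255−171) = 171 + 20.16 = 191.16 → 191
  G: 239 + 0.24×(255−239) = 239 + 3.84 = 242.84 → 243
  B: 4 + 60.24 = 64.24 → 64
After the tint: rgb(191, 243, 64) = #BFF340.
An 80% tone moves each channel 80% toward 128:
  R: 191 + 0.8×(128−191) = 191 − 50.4 = 140.6 → 141
  G: 243 + 0.8×(128−243) = 243 − 92 = 151 → 151
  B: 64 + 51.2 = 115.2 → 115
rgb(141, 151, 115) = #8D9773.

#8D9773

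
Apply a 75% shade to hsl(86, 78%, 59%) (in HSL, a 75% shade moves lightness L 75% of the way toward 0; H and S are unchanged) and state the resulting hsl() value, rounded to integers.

L moves 75% from 59 toward 0: 59 − 44.25 = 14.75 → 15.
H and S are unchanged.

hsl(86, 78%, 15%)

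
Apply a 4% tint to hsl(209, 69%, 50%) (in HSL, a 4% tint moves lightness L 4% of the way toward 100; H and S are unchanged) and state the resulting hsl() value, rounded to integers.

hsl(209, 69%, 52%)

L moves 4% from 50 toward 100: 50 + 2 = 52 → 52.
H and S are unchanged.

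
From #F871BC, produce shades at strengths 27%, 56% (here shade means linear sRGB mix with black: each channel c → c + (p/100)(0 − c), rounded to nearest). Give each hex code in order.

#F871BC is rgb(248, 113, 188).
27%: (248 − 66.96 = 181.04→181, 113 − 30.51 = 82.49→82, 188 − 50.76 = 137.24→137) → #B55289
56%: (248 − 138.88 = 109.12→109, 113 − 63.28 = 49.72→50, 188 − 105.28 = 82.72→83) → #6D3253

#B55289, #6D3253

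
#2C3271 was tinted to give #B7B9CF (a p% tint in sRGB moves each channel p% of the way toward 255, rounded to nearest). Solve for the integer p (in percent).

66%

#2C3271 is rgb(44, 50, 113); #B7B9CF is rgb(183, 185, 207).
On the R channel (widest range): 183 ≈ 44 + (p/100)(255 − 44), so p ≈ 100×(183 − 44)/(255 − 44) = 13900/211 = 65.88.
p = 66 reproduces all three channels after rounding.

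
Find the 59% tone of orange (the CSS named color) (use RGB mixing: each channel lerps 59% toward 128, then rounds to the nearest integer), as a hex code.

#B48F4C

CSS orange is rgb(255, 165, 0).
Lerp each channel 59% toward 128:
  R: 255 − 74.93 = 180.07 → 180
  G: 165 − 21.83 = 143.17 → 143
  B: 0 + 0.59×(128−0) = 0 + 75.52 = 75.52 → 76
rgb(180, 143, 76) = #B48F4C.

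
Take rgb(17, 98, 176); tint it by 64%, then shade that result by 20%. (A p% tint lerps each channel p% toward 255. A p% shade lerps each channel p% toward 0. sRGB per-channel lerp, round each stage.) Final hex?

Per channel, c → c + 0.64(255 − c):
  R: 17 + 0.64×(255−17) = 17 + 152.32 = 169.32 → 169
  G: 98 + 0.64×(255−98) = 98 + 100.48 = 198.48 → 198
  B: 176 + 0.64×(255−176) = 176 + 50.56 = 226.56 → 227
After the tint: rgb(169, 198, 227) = #a9c6e3.
Per channel, c → c + 0.2(0 − c):
  R: 169 + 0.2×(0−169) = 169 − 33.8 = 135.2 → 135
  G: 198 − 39.6 = 158.4 → 158
  B: 227 − 45.4 = 181.6 → 182
rgb(135, 158, 182) = #879eb6.

#879eb6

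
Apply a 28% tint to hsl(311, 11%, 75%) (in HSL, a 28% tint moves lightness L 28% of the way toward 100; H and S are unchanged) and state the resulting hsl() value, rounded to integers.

hsl(311, 11%, 82%)

L moves 28% from 75 toward 100: 75 + 7 = 82 → 82.
H and S are unchanged.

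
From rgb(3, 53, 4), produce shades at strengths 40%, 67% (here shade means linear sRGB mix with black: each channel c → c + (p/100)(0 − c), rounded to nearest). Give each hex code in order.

40%: (3 − 1.2 = 1.8→2, 53 − 21.2 = 31.8→32, 4 − 1.6 = 2.4→2) → #022002
67%: (3 − 2.01 = 0.99→1, 53 − 35.51 = 17.49→17, 4 − 2.68 = 1.32→1) → #011101

#022002, #011101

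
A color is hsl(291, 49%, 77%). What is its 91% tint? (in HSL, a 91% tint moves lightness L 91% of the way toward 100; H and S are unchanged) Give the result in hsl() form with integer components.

L moves 91% from 77 toward 100: 77 + 20.93 = 97.93 → 98.
H and S are unchanged.

hsl(291, 49%, 98%)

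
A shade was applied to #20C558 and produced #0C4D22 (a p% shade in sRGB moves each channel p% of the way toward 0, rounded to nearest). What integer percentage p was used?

61%

#20C558 is rgb(32, 197, 88); #0C4D22 is rgb(12, 77, 34).
On the G channel (widest range): 77 ≈ 197 + (p/100)(0 − 197), so p ≈ 100×(77 − 197)/(0 − 197) = -12000/-197 = 60.91.
p = 61 reproduces all three channels after rounding.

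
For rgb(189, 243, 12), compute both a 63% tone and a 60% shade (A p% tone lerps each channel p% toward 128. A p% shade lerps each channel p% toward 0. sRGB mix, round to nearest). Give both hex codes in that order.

63% tone:
  R: 189 + 0.63×(128−189) = 189 − 38.43 = 150.57 → 151
  G: 243 − 72.45 = 170.55 → 171
  B: 12 + 73.08 = 85.08 → 85
  → #97AB55
60% shade:
  R: 189 − 113.4 = 75.6 → 76
  G: 243 − 145.8 = 97.2 → 97
  B: 12 − 7.2 = 4.8 → 5
  → #4C6105

#97AB55, #4C6105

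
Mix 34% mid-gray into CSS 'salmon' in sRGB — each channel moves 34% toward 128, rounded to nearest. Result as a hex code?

#d18077

CSS salmon is rgb(250, 128, 114).
Lerp each channel 34% toward 128:
  R: 250 − 41.48 = 208.52 → 209
  G: 128 + 0 = 128 → 128
  B: 114 + 0.34×(128−114) = 114 + 4.76 = 118.76 → 119
rgb(209, 128, 119) = #d18077.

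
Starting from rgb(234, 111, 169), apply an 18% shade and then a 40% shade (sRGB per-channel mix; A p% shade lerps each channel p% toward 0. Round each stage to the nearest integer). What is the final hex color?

#733753

Per channel, c → c + 0.18(0 − c):
  R: 234 − 42.12 = 191.88 → 192
  G: 111 − 19.98 = 91.02 → 91
  B: 169 + 0.18×(0−169) = 169 − 30.42 = 138.58 → 139
After the shade: rgb(192, 91, 139) = #c05b8b.
A 40% shade moves each channel 40% toward 0:
  R: 192 + 0.4×(0−192) = 192 − 76.8 = 115.2 → 115
  G: 91 − 36.4 = 54.6 → 55
  B: 139 + 0.4×(0−139) = 139 − 55.6 = 83.4 → 83
rgb(115, 55, 83) = #733753.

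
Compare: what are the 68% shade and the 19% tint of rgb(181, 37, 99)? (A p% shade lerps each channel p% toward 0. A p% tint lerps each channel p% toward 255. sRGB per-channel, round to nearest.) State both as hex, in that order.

#3A0C20, #C34E81

68% shade:
  R: 181 + 0.68×(0−181) = 181 − 123.08 = 57.92 → 58
  G: 37 + 0.68×(0−37) = 37 − 25.16 = 11.84 → 12
  B: 99 − 67.32 = 31.68 → 32
  → #3A0C20
19% tint:
  R: 181 + 14.06 = 195.06 → 195
  G: 37 + 0.19×(255−37) = 37 + 41.42 = 78.42 → 78
  B: 99 + 29.64 = 128.64 → 129
  → #C34E81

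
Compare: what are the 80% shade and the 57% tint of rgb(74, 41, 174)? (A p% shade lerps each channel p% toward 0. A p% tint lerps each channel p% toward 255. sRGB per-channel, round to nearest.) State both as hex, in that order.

#0f0823, #b1a3dc

80% shade:
  R: 74 − 59.2 = 14.8 → 15
  G: 41 − 32.8 = 8.2 → 8
  B: 174 + 0.8×(0−174) = 174 − 139.2 = 34.8 → 35
  → #0f0823
57% tint:
  R: 74 + 103.17 = 177.17 → 177
  G: 41 + 0.57×(255−41) = 41 + 121.98 = 162.98 → 163
  B: 174 + 46.17 = 220.17 → 220
  → #b1a3dc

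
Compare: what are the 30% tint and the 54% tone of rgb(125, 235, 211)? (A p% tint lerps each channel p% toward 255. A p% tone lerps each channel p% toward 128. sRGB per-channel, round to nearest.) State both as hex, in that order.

30% tint:
  R: 125 + 0.3×(255−125) = 125 + 39 = 164 → 164
  G: 235 + 0.3×(255−235) = 235 + 6 = 241 → 241
  B: 211 + 0.3×(255−211) = 211 + 13.2 = 224.2 → 224
  → #A4F1E0
54% tone:
  R: 125 + 0.54×(128−125) = 125 + 1.62 = 126.62 → 127
  G: 235 − 57.78 = 177.22 → 177
  B: 211 + 0.54×(128−211) = 211 − 44.82 = 166.18 → 166
  → #7FB1A6

#A4F1E0, #7FB1A6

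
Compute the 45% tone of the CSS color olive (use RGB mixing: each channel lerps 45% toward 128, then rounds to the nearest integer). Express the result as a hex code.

CSS olive is rgb(128, 128, 0).
Lerp each channel 45% toward 128:
  R: 128 + 0 = 128 → 128
  G: 128 + 0.45×(128−128) = 128 + 0 = 128 → 128
  B: 0 + 0.45×(128−0) = 0 + 57.6 = 57.6 → 58
rgb(128, 128, 58) = #80803A.

#80803A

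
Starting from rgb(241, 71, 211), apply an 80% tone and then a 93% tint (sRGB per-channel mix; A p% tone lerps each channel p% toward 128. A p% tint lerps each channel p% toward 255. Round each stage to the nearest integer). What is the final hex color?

Per channel, c → c + 0.8(128 − c):
  R: 241 + 0.8×(128−241) = 241 − 90.4 = 150.6 → 151
  G: 71 + 45.6 = 116.6 → 117
  B: 211 − 66.4 = 144.6 → 145
After the tone: rgb(151, 117, 145) = #977591.
Lerp each channel 93% toward 255:
  R: 151 + 0.93×(255−151) = 151 + 96.72 = 247.72 → 248
  G: 117 + 128.34 = 245.34 → 245
  B: 145 + 102.3 = 247.3 → 247
rgb(248, 245, 247) = #F8F5F7.

#F8F5F7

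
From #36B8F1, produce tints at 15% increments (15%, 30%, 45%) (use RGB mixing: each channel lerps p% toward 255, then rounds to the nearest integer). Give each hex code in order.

#54C3F3, #72CDF5, #90D8F7

#36B8F1 is rgb(54, 184, 241).
15%: (54 + 30.15 = 84.15→84, 184 + 10.65 = 194.65→195, 241 + 2.1 = 243.1→243) → #54C3F3
30%: (54 + 60.3 = 114.3→114, 184 + 21.3 = 205.3→205, 241 + 4.2 = 245.2→245) → #72CDF5
45%: (54 + 90.45 = 144.45→144, 184 + 31.95 = 215.95→216, 241 + 6.3 = 247.3→247) → #90D8F7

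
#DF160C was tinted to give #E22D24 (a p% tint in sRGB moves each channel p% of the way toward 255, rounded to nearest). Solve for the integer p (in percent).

10%

#DF160C is rgb(223, 22, 12); #E22D24 is rgb(226, 45, 36).
On the B channel (widest range): 36 ≈ 12 + (p/100)(255 − 12), so p ≈ 100×(36 − 12)/(255 − 12) = 2400/243 = 9.88.
p = 10 reproduces all three channels after rounding.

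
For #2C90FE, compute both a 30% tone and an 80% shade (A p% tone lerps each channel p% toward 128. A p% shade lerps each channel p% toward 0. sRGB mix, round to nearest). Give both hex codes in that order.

#2C90FE is rgb(44, 144, 254).
30% tone:
  R: 44 + 0.3×(128−44) = 44 + 25.2 = 69.2 → 69
  G: 144 + 0.3×(128−144) = 144 − 4.8 = 139.2 → 139
  B: 254 − 37.8 = 216.2 → 216
  → #458BD8
80% shade:
  R: 44 + 0.8×(0−44) = 44 − 35.2 = 8.8 → 9
  G: 144 + 0.8×(0−144) = 144 − 115.2 = 28.8 → 29
  B: 254 + 0.8×(0−254) = 254 − 203.2 = 50.8 → 51
  → #091D33

#458BD8, #091D33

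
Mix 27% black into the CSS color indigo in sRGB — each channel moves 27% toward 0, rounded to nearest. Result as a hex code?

#37005f

CSS indigo is rgb(75, 0, 130).
Lerp each channel 27% toward 0:
  R: 75 − 20.25 = 54.75 → 55
  G: 0 + 0 = 0 → 0
  B: 130 + 0.27×(0−130) = 130 − 35.1 = 94.9 → 95
rgb(55, 0, 95) = #37005f.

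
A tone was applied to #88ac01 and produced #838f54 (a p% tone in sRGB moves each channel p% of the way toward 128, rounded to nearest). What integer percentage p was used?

#88ac01 is rgb(136, 172, 1); #838f54 is rgb(131, 143, 84).
On the B channel (widest range): 84 ≈ 1 + (p/100)(128 − 1), so p ≈ 100×(84 − 1)/(128 − 1) = 8300/127 = 65.35.
p = 65 reproduces all three channels after rounding.

65%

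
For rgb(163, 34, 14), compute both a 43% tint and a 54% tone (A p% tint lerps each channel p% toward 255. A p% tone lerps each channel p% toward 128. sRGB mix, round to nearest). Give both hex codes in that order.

#cb8176, #90554c

43% tint:
  R: 163 + 39.56 = 202.56 → 203
  G: 34 + 0.43×(255−34) = 34 + 95.03 = 129.03 → 129
  B: 14 + 0.43×(255−14) = 14 + 103.63 = 117.63 → 118
  → #cb8176
54% tone:
  R: 163 + 0.54×(128−163) = 163 − 18.9 = 144.1 → 144
  G: 34 + 50.76 = 84.76 → 85
  B: 14 + 61.56 = 75.56 → 76
  → #90554c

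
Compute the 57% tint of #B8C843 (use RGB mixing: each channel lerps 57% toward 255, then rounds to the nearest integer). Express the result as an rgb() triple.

rgb(224, 231, 174)

#B8C843 is rgb(184, 200, 67).
Per channel, c → c + 0.57(255 − c):
  R: 184 + 0.57×(255−184) = 184 + 40.47 = 224.47 → 224
  G: 200 + 0.57×(255−200) = 200 + 31.35 = 231.35 → 231
  B: 67 + 107.16 = 174.16 → 174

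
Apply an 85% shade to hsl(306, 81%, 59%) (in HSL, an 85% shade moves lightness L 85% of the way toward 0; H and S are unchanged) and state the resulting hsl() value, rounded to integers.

hsl(306, 81%, 9%)

L moves 85% from 59 toward 0: 59 − 50.15 = 8.85 → 9.
H and S are unchanged.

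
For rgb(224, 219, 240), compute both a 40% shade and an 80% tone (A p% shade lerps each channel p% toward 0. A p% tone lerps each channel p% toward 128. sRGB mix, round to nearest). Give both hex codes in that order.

40% shade:
  R: 224 + 0.4×(0−224) = 224 − 89.6 = 134.4 → 134
  G: 219 − 87.6 = 131.4 → 131
  B: 240 + 0.4×(0−240) = 240 − 96 = 144 → 144
  → #868390
80% tone:
  R: 224 − 76.8 = 147.2 → 147
  G: 219 − 72.8 = 146.2 → 146
  B: 240 − 89.6 = 150.4 → 150
  → #939296

#868390, #939296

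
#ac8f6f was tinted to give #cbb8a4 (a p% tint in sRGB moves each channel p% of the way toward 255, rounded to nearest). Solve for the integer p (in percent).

37%

#ac8f6f is rgb(172, 143, 111); #cbb8a4 is rgb(203, 184, 164).
On the B channel (widest range): 164 ≈ 111 + (p/100)(255 − 111), so p ≈ 100×(164 − 111)/(255 − 111) = 5300/144 = 36.81.
p = 37 reproduces all three channels after rounding.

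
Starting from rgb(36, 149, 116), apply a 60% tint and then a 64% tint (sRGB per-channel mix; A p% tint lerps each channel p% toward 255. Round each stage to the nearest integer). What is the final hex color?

#DFF0EB

A 60% tint moves each channel 60% toward 255:
  R: 36 + 0.6×(255−36) = 36 + 131.4 = 167.4 → 167
  G: 149 + 0.6×(255−149) = 149 + 63.6 = 212.6 → 213
  B: 116 + 83.4 = 199.4 → 199
After the tint: rgb(167, 213, 199) = #A7D5C7.
A 64% tint moves each channel 64% toward 255:
  R: 167 + 56.32 = 223.32 → 223
  G: 213 + 26.88 = 239.88 → 240
  B: 199 + 35.84 = 234.84 → 235
rgb(223, 240, 235) = #DFF0EB.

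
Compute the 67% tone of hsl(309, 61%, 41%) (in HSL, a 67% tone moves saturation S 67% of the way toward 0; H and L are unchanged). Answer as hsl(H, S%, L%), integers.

S moves 67% from 61 toward 0: 61 − 40.87 = 20.13 → 20.
H and L are unchanged.

hsl(309, 20%, 41%)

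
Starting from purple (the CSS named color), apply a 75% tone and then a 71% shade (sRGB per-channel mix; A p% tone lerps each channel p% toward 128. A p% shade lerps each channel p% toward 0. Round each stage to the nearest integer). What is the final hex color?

CSS purple is rgb(128, 0, 128).
Lerp each channel 75% toward 128:
  R: 128 + 0.75×(128−128) = 128 + 0 = 128 → 128
  G: 0 + 0.75×(128−0) = 0 + 96 = 96 → 96
  B: 128 + 0 = 128 → 128
After the tone: rgb(128, 96, 128) = #806080.
Per channel, c → c + 0.71(0 − c):
  R: 128 − 90.88 = 37.12 → 37
  G: 96 + 0.71×(0−96) = 96 − 68.16 = 27.84 → 28
  B: 128 + 0.71×(0−128) = 128 − 90.88 = 37.12 → 37
rgb(37, 28, 37) = #251c25.

#251c25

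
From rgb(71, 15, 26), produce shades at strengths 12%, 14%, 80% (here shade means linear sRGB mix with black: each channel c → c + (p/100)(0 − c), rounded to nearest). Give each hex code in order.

12%: (71 − 8.52 = 62.48→62, 15 − 1.8 = 13.2→13, 26 − 3.12 = 22.88→23) → #3e0d17
14%: (71 − 9.94 = 61.06→61, 15 − 2.1 = 12.9→13, 26 − 3.64 = 22.36→22) → #3d0d16
80%: (71 − 56.8 = 14.2→14, 15 − 12 = 3→3, 26 − 20.8 = 5.2→5) → #0e0305

#3e0d17, #3d0d16, #0e0305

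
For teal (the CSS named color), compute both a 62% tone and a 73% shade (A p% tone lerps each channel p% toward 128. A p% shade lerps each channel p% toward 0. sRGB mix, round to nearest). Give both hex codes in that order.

#4F8080, #002323

CSS teal is rgb(0, 128, 128).
62% tone:
  R: 0 + 0.62×(128−0) = 0 + 79.36 = 79.36 → 79
  G: 128 + 0 = 128 → 128
  B: 128 + 0.62×(128−128) = 128 + 0 = 128 → 128
  → #4F8080
73% shade:
  R: 0 + 0.73×(0−0) = 0 + 0 = 0 → 0
  G: 128 + 0.73×(0−128) = 128 − 93.44 = 34.56 → 35
  B: 128 − 93.44 = 34.56 → 35
  → #002323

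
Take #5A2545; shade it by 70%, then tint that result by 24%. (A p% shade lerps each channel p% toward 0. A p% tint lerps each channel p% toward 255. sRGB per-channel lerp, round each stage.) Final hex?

#52464D

#5A2545 is rgb(90, 37, 69).
A 70% shade moves each channel 70% toward 0:
  R: 90 − 63 = 27 → 27
  G: 37 − 25.9 = 11.1 → 11
  B: 69 − 48.3 = 20.7 → 21
After the shade: rgb(27, 11, 21) = #1B0B15.
Per channel, c → c + 0.24(255 − c):
  R: 27 + 0.24×(255−27) = 27 + 54.72 = 81.72 → 82
  G: 11 + 58.56 = 69.56 → 70
  B: 21 + 56.16 = 77.16 → 77
rgb(82, 70, 77) = #52464D.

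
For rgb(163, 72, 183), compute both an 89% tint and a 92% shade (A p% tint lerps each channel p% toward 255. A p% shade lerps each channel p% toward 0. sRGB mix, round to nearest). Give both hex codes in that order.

#F5EBF7, #0D060F

89% tint:
  R: 163 + 81.88 = 244.88 → 245
  G: 72 + 0.89×(255−72) = 72 + 162.87 = 234.87 → 235
  B: 183 + 0.89×(255−183) = 183 + 64.08 = 247.08 → 247
  → #F5EBF7
92% shade:
  R: 163 + 0.92×(0−163) = 163 − 149.96 = 13.04 → 13
  G: 72 + 0.92×(0−72) = 72 − 66.24 = 5.76 → 6
  B: 183 + 0.92×(0−183) = 183 − 168.36 = 14.64 → 15
  → #0D060F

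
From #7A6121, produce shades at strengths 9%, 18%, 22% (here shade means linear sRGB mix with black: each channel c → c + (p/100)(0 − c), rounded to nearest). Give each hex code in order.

#6F581E, #64501B, #5F4C1A

#7A6121 is rgb(122, 97, 33).
9%: (122 − 10.98 = 111.02→111, 97 − 8.73 = 88.27→88, 33 − 2.97 = 30.03→30) → #6F581E
18%: (122 − 21.96 = 100.04→100, 97 − 17.46 = 79.54→80, 33 − 5.94 = 27.06→27) → #64501B
22%: (122 − 26.84 = 95.16→95, 97 − 21.34 = 75.66→76, 33 − 7.26 = 25.74→26) → #5F4C1A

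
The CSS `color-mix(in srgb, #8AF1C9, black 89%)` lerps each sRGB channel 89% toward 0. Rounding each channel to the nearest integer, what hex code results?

#0F1B16

#8AF1C9 is rgb(138, 241, 201).
Lerp each channel 89% toward 0:
  R: 138 + 0.89×(0−138) = 138 − 122.82 = 15.18 → 15
  G: 241 + 0.89×(0−241) = 241 − 214.49 = 26.51 → 27
  B: 201 − 178.89 = 22.11 → 22
rgb(15, 27, 22) = #0F1B16.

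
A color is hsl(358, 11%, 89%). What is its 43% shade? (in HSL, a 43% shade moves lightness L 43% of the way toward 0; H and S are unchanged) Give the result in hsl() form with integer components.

L moves 43% from 89 toward 0: 89 − 38.27 = 50.73 → 51.
H and S are unchanged.

hsl(358, 11%, 51%)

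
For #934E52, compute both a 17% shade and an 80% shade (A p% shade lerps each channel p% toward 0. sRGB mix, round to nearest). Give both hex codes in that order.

#7A4144, #1D1010

#934E52 is rgb(147, 78, 82).
17% shade:
  R: 147 − 24.99 = 122.01 → 122
  G: 78 − 13.26 = 64.74 → 65
  B: 82 + 0.17×(0−82) = 82 − 13.94 = 68.06 → 68
  → #7A4144
80% shade:
  R: 147 − 117.6 = 29.4 → 29
  G: 78 − 62.4 = 15.6 → 16
  B: 82 − 65.6 = 16.4 → 16
  → #1D1010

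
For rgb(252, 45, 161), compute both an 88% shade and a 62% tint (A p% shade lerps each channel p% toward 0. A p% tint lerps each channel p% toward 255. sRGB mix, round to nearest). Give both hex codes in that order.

88% shade:
  R: 252 + 0.88×(0−252) = 252 − 221.76 = 30.24 → 30
  G: 45 + 0.88×(0−45) = 45 − 39.6 = 5.4 → 5
  B: 161 + 0.88×(0−161) = 161 − 141.68 = 19.32 → 19
  → #1E0513
62% tint:
  R: 252 + 1.86 = 253.86 → 254
  G: 45 + 0.62×(255−45) = 45 + 130.2 = 175.2 → 175
  B: 161 + 0.62×(255−161) = 161 + 58.28 = 219.28 → 219
  → #FEAFDB

#1E0513, #FEAFDB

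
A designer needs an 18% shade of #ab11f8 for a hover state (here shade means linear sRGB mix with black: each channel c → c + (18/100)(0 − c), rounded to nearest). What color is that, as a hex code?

#ab11f8 is rgb(171, 17, 248).
Lerp each channel 18% toward 0:
  R: 171 + 0.18×(0−171) = 171 − 30.78 = 140.22 → 140
  G: 17 − 3.06 = 13.94 → 14
  B: 248 + 0.18×(0−248) = 248 − 44.64 = 203.36 → 203
rgb(140, 14, 203) = #8c0ecb.

#8c0ecb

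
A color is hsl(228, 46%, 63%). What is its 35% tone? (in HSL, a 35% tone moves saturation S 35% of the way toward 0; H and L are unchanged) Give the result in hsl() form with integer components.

hsl(228, 30%, 63%)

S moves 35% from 46 toward 0: 46 − 16.1 = 29.9 → 30.
H and L are unchanged.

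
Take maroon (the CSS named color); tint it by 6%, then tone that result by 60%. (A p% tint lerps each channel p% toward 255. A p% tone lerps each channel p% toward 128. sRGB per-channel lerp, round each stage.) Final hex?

#835353

CSS maroon is rgb(128, 0, 0).
Lerp each channel 6% toward 255:
  R: 128 + 7.62 = 135.62 → 136
  G: 0 + 0.06×(255−0) = 0 + 15.3 = 15.3 → 15
  B: 0 + 0.06×(255−0) = 0 + 15.3 = 15.3 → 15
After the tint: rgb(136, 15, 15) = #880F0F.
Lerp each channel 60% toward 128:
  R: 136 + 0.6×(128−136) = 136 − 4.8 = 131.2 → 131
  G: 15 + 0.6×(128−15) = 15 + 67.8 = 82.8 → 83
  B: 15 + 67.8 = 82.8 → 83
rgb(131, 83, 83) = #835353.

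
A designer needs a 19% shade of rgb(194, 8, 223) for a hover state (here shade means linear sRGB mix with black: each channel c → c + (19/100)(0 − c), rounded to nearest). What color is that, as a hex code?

#9d06b5

Lerp each channel 19% toward 0:
  R: 194 − 36.86 = 157.14 → 157
  G: 8 + 0.19×(0−8) = 8 − 1.52 = 6.48 → 6
  B: 223 + 0.19×(0−223) = 223 − 42.37 = 180.63 → 181
rgb(157, 6, 181) = #9d06b5.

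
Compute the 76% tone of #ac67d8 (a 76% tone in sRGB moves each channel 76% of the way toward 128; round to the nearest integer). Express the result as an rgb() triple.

#ac67d8 is rgb(172, 103, 216).
Per channel, c → c + 0.76(128 − c):
  R: 172 − 33.44 = 138.56 → 139
  G: 103 + 0.76×(128−103) = 103 + 19 = 122 → 122
  B: 216 + 0.76×(128−216) = 216 − 66.88 = 149.12 → 149

rgb(139, 122, 149)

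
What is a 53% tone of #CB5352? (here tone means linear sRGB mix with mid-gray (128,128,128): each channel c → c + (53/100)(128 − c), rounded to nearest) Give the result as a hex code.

#CB5352 is rgb(203, 83, 82).
Lerp each channel 53% toward 128:
  R: 203 + 0.53×(128−203) = 203 − 39.75 = 163.25 → 163
  G: 83 + 0.53×(128−83) = 83 + 23.85 = 106.85 → 107
  B: 82 + 0.53×(128−82) = 82 + 24.38 = 106.38 → 106
rgb(163, 107, 106) = #A36B6A.

#A36B6A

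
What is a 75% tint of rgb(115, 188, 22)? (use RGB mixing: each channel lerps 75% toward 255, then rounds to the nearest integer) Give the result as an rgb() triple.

rgb(220, 238, 197)

A 75% tint moves each channel 75% toward 255:
  R: 115 + 0.75×(255−115) = 115 + 105 = 220 → 220
  G: 188 + 0.75×(255−188) = 188 + 50.25 = 238.25 → 238
  B: 22 + 174.75 = 196.75 → 197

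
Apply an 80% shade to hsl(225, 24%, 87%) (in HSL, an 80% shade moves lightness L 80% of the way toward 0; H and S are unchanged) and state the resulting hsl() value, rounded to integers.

hsl(225, 24%, 17%)

L moves 80% from 87 toward 0: 87 − 69.6 = 17.4 → 17.
H and S are unchanged.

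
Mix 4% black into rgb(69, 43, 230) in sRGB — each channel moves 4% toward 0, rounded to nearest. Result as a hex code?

A 4% shade moves each channel 4% toward 0:
  R: 69 + 0.04×(0−69) = 69 − 2.76 = 66.24 → 66
  G: 43 + 0.04×(0−43) = 43 − 1.72 = 41.28 → 41
  B: 230 + 0.04×(0−230) = 230 − 9.2 = 220.8 → 221
rgb(66, 41, 221) = #4229DD.

#4229DD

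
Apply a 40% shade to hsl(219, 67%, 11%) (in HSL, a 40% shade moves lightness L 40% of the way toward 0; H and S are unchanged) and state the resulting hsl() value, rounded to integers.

L moves 40% from 11 toward 0: 11 − 4.4 = 6.6 → 7.
H and S are unchanged.

hsl(219, 67%, 7%)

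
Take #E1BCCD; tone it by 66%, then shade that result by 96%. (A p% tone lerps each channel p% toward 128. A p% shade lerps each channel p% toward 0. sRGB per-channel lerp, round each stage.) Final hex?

#E1BCCD is rgb(225, 188, 205).
Lerp each channel 66% toward 128:
  R: 225 − 64.02 = 160.98 → 161
  G: 188 + 0.66×(128−188) = 188 − 39.6 = 148.4 → 148
  B: 205 − 50.82 = 154.18 → 154
After the tone: rgb(161, 148, 154) = #A1949A.
Per channel, c → c + 0.96(0 − c):
  R: 161 − 154.56 = 6.44 → 6
  G: 148 − 142.08 = 5.92 → 6
  B: 154 + 0.96×(0−154) = 154 − 147.84 = 6.16 → 6
rgb(6, 6, 6) = #060606.

#060606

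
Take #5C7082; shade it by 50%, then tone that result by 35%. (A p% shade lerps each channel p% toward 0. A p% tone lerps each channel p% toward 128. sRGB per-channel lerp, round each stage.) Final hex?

#5C7082 is rgb(92, 112, 130).
Per channel, c → c + 0.5(0 − c):
  R: 92 + 0.5×(0−92) = 92 − 46 = 46 → 46
  G: 112 + 0.5×(0−112) = 112 − 56 = 56 → 56
  B: 130 − 65 = 65 → 65
After the shade: rgb(46, 56, 65) = #2E3841.
Per channel, c → c + 0.35(128 − c):
  R: 46 + 28.7 = 74.7 → 75
  G: 56 + 25.2 = 81.2 → 81
  B: 65 + 0.35×(128−65) = 65 + 22.05 = 87.05 → 87
rgb(75, 81, 87) = #4B5157.

#4B5157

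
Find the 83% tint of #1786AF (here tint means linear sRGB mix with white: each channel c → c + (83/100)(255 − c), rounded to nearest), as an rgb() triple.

rgb(216, 234, 241)

#1786AF is rgb(23, 134, 175).
Per channel, c → c + 0.83(255 − c):
  R: 23 + 192.56 = 215.56 → 216
  G: 134 + 0.83×(255−134) = 134 + 100.43 = 234.43 → 234
  B: 175 + 66.4 = 241.4 → 241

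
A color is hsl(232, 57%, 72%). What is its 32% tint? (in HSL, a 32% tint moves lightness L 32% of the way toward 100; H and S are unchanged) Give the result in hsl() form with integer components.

hsl(232, 57%, 81%)

L moves 32% from 72 toward 100: 72 + 8.96 = 80.96 → 81.
H and S are unchanged.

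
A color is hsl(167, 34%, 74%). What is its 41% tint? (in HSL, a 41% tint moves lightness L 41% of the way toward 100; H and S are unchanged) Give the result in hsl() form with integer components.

hsl(167, 34%, 85%)

L moves 41% from 74 toward 100: 74 + 10.66 = 84.66 → 85.
H and S are unchanged.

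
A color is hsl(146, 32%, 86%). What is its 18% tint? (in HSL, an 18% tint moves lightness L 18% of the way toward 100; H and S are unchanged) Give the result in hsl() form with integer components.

L moves 18% from 86 toward 100: 86 + 2.52 = 88.52 → 89.
H and S are unchanged.

hsl(146, 32%, 89%)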